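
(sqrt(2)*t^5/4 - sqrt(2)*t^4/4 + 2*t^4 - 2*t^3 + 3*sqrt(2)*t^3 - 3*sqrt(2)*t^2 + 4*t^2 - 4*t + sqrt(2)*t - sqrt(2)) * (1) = sqrt(2)*t^5/4 - sqrt(2)*t^4/4 + 2*t^4 - 2*t^3 + 3*sqrt(2)*t^3 - 3*sqrt(2)*t^2 + 4*t^2 - 4*t + sqrt(2)*t - sqrt(2)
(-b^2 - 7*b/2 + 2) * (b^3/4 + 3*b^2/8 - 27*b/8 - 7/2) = -b^5/4 - 5*b^4/4 + 41*b^3/16 + 257*b^2/16 + 11*b/2 - 7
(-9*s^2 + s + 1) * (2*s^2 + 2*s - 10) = -18*s^4 - 16*s^3 + 94*s^2 - 8*s - 10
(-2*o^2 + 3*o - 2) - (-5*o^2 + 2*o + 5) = 3*o^2 + o - 7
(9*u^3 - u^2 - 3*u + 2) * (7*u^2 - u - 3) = 63*u^5 - 16*u^4 - 47*u^3 + 20*u^2 + 7*u - 6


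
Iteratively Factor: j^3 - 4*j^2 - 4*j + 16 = (j - 4)*(j^2 - 4) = (j - 4)*(j + 2)*(j - 2)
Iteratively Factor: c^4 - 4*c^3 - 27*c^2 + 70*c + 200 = (c + 2)*(c^3 - 6*c^2 - 15*c + 100) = (c - 5)*(c + 2)*(c^2 - c - 20) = (c - 5)^2*(c + 2)*(c + 4)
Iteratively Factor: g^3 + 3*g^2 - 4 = (g + 2)*(g^2 + g - 2) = (g + 2)^2*(g - 1)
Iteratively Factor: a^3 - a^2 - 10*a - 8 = (a - 4)*(a^2 + 3*a + 2) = (a - 4)*(a + 1)*(a + 2)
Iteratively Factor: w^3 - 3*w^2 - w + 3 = (w - 1)*(w^2 - 2*w - 3) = (w - 3)*(w - 1)*(w + 1)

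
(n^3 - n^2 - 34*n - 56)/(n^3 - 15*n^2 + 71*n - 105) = (n^2 + 6*n + 8)/(n^2 - 8*n + 15)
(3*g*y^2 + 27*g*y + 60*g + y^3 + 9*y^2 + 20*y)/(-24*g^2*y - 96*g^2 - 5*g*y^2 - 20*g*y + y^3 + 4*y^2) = (y + 5)/(-8*g + y)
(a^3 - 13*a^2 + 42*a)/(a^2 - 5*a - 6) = a*(a - 7)/(a + 1)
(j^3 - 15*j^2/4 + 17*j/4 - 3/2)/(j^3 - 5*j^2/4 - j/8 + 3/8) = 2*(j - 2)/(2*j + 1)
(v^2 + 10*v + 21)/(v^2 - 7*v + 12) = (v^2 + 10*v + 21)/(v^2 - 7*v + 12)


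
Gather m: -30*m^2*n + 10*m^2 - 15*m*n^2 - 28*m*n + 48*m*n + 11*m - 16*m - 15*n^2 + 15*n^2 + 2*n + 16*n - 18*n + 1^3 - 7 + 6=m^2*(10 - 30*n) + m*(-15*n^2 + 20*n - 5)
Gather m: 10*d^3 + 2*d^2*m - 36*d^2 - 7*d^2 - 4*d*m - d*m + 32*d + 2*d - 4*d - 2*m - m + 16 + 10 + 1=10*d^3 - 43*d^2 + 30*d + m*(2*d^2 - 5*d - 3) + 27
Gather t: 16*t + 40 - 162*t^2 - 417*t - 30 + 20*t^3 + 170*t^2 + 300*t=20*t^3 + 8*t^2 - 101*t + 10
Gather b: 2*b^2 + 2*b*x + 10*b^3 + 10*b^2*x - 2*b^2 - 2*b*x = 10*b^3 + 10*b^2*x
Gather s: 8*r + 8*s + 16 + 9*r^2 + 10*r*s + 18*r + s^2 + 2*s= 9*r^2 + 26*r + s^2 + s*(10*r + 10) + 16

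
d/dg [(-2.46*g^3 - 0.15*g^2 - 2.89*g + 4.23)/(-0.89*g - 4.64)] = (4.3788*g^3 + 34.3767*g^2 + 1.392*g + 17.1743)/(0.7921*g^2 + 8.2592*g + 21.5296)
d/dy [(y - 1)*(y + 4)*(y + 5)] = 3*y^2 + 16*y + 11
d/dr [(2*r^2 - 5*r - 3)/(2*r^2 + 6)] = (5*r^2 + 18*r - 15)/(2*(r^4 + 6*r^2 + 9))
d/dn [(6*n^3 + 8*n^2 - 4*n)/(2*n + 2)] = (6*n^3 + 13*n^2 + 8*n - 2)/(n^2 + 2*n + 1)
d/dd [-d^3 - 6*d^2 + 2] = 3*d*(-d - 4)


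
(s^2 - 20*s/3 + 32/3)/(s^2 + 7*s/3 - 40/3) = (s - 4)/(s + 5)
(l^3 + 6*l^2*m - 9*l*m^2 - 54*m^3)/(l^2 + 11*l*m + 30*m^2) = (l^2 - 9*m^2)/(l + 5*m)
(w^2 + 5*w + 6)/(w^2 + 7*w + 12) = (w + 2)/(w + 4)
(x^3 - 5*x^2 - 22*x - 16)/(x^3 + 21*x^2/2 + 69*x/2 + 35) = 2*(x^2 - 7*x - 8)/(2*x^2 + 17*x + 35)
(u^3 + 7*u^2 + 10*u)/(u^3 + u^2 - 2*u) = (u + 5)/(u - 1)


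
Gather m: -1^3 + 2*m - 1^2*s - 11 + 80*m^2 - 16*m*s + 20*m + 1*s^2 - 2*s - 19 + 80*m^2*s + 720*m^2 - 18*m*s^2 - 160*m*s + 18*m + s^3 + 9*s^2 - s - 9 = m^2*(80*s + 800) + m*(-18*s^2 - 176*s + 40) + s^3 + 10*s^2 - 4*s - 40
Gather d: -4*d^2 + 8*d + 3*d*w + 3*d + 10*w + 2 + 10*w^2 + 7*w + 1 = -4*d^2 + d*(3*w + 11) + 10*w^2 + 17*w + 3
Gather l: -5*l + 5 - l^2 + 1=-l^2 - 5*l + 6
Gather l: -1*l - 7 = -l - 7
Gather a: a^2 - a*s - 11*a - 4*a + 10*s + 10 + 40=a^2 + a*(-s - 15) + 10*s + 50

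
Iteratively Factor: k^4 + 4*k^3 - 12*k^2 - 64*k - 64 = (k + 2)*(k^3 + 2*k^2 - 16*k - 32) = (k - 4)*(k + 2)*(k^2 + 6*k + 8) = (k - 4)*(k + 2)*(k + 4)*(k + 2)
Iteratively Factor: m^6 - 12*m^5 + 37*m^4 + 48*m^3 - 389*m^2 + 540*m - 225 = (m - 1)*(m^5 - 11*m^4 + 26*m^3 + 74*m^2 - 315*m + 225) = (m - 3)*(m - 1)*(m^4 - 8*m^3 + 2*m^2 + 80*m - 75) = (m - 3)*(m - 1)*(m + 3)*(m^3 - 11*m^2 + 35*m - 25) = (m - 3)*(m - 1)^2*(m + 3)*(m^2 - 10*m + 25) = (m - 5)*(m - 3)*(m - 1)^2*(m + 3)*(m - 5)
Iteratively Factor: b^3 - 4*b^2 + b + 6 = (b - 2)*(b^2 - 2*b - 3) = (b - 2)*(b + 1)*(b - 3)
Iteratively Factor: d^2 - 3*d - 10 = (d - 5)*(d + 2)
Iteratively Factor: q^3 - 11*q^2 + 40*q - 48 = (q - 4)*(q^2 - 7*q + 12) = (q - 4)^2*(q - 3)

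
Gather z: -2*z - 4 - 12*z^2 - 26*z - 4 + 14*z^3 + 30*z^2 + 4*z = 14*z^3 + 18*z^2 - 24*z - 8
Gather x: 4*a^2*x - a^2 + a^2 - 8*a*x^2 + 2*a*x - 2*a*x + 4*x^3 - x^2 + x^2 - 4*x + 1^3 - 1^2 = -8*a*x^2 + 4*x^3 + x*(4*a^2 - 4)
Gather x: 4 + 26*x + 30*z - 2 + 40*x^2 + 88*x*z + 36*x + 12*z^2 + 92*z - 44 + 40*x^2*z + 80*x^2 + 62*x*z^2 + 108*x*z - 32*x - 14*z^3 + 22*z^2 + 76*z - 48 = x^2*(40*z + 120) + x*(62*z^2 + 196*z + 30) - 14*z^3 + 34*z^2 + 198*z - 90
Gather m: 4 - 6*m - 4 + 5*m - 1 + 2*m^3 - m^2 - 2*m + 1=2*m^3 - m^2 - 3*m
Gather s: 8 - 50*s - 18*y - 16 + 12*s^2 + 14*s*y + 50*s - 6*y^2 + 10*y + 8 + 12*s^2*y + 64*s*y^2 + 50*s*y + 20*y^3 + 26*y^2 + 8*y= s^2*(12*y + 12) + s*(64*y^2 + 64*y) + 20*y^3 + 20*y^2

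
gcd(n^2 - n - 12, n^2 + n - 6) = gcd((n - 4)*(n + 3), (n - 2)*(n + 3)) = n + 3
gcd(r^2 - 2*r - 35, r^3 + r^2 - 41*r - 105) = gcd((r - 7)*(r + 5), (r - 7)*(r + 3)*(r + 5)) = r^2 - 2*r - 35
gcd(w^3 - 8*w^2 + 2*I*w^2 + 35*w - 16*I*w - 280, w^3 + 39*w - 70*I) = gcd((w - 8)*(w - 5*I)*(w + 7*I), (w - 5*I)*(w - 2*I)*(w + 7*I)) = w^2 + 2*I*w + 35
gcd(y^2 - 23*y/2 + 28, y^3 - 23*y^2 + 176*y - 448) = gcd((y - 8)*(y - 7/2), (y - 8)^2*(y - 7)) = y - 8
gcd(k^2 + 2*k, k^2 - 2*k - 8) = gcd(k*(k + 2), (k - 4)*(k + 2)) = k + 2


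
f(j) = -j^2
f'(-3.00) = 6.00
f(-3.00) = -9.00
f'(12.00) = -24.00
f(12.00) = -144.00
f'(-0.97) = 1.94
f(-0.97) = -0.94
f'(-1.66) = 3.32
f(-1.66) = -2.76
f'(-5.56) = 11.12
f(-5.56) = -30.91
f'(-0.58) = 1.16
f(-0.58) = -0.34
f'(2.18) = -4.36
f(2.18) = -4.75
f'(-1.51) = 3.02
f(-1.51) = -2.28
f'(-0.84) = 1.68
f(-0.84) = -0.71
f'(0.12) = -0.24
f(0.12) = -0.01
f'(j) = -2*j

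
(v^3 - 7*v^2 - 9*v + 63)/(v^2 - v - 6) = (v^2 - 4*v - 21)/(v + 2)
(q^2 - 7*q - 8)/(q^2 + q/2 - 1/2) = 2*(q - 8)/(2*q - 1)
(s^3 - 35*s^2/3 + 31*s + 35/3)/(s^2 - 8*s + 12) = (3*s^3 - 35*s^2 + 93*s + 35)/(3*(s^2 - 8*s + 12))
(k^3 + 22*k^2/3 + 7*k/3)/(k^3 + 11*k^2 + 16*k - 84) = k*(3*k + 1)/(3*(k^2 + 4*k - 12))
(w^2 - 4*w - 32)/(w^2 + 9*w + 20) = (w - 8)/(w + 5)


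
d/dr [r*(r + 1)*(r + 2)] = 3*r^2 + 6*r + 2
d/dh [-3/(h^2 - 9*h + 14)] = 3*(2*h - 9)/(h^2 - 9*h + 14)^2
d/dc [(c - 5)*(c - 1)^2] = (c - 1)*(3*c - 11)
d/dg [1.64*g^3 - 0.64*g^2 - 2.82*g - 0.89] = 4.92*g^2 - 1.28*g - 2.82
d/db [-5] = 0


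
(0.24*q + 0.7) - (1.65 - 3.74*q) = 3.98*q - 0.95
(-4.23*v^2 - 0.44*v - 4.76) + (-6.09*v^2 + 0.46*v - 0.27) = -10.32*v^2 + 0.02*v - 5.03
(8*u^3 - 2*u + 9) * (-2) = -16*u^3 + 4*u - 18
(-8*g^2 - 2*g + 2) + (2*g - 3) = -8*g^2 - 1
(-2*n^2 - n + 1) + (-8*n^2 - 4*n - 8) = -10*n^2 - 5*n - 7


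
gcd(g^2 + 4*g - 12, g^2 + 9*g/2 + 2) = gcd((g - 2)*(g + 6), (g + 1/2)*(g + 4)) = 1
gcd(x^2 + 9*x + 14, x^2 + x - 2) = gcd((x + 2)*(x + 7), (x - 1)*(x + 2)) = x + 2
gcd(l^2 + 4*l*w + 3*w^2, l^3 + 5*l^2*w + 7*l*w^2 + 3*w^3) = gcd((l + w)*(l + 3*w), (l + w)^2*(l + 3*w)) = l^2 + 4*l*w + 3*w^2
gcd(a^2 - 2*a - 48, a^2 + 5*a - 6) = a + 6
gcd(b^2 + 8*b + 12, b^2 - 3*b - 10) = b + 2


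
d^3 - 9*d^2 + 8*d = d*(d - 8)*(d - 1)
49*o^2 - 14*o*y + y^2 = (-7*o + y)^2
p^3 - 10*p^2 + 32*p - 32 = (p - 4)^2*(p - 2)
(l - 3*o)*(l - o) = l^2 - 4*l*o + 3*o^2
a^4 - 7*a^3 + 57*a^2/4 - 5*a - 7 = (a - 7/2)*(a - 2)^2*(a + 1/2)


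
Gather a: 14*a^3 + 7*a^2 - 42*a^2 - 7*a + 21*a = 14*a^3 - 35*a^2 + 14*a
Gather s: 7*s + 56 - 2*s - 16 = 5*s + 40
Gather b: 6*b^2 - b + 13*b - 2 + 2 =6*b^2 + 12*b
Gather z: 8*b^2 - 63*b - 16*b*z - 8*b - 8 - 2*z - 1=8*b^2 - 71*b + z*(-16*b - 2) - 9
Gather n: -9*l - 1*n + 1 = -9*l - n + 1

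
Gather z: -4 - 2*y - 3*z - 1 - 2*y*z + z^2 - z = -2*y + z^2 + z*(-2*y - 4) - 5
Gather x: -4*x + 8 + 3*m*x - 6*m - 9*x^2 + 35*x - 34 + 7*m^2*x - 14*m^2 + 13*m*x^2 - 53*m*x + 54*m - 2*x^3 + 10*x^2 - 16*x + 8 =-14*m^2 + 48*m - 2*x^3 + x^2*(13*m + 1) + x*(7*m^2 - 50*m + 15) - 18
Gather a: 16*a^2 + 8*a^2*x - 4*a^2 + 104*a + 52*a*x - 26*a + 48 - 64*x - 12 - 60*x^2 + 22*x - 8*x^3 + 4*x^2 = a^2*(8*x + 12) + a*(52*x + 78) - 8*x^3 - 56*x^2 - 42*x + 36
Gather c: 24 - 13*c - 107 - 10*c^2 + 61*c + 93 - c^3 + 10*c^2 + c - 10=-c^3 + 49*c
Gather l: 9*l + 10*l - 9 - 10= 19*l - 19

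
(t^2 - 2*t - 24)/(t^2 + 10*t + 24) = (t - 6)/(t + 6)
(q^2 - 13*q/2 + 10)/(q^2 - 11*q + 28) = (q - 5/2)/(q - 7)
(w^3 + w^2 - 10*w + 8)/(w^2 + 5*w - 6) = (w^2 + 2*w - 8)/(w + 6)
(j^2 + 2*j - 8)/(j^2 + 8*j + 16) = (j - 2)/(j + 4)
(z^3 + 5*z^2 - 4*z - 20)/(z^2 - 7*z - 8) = (-z^3 - 5*z^2 + 4*z + 20)/(-z^2 + 7*z + 8)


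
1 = 1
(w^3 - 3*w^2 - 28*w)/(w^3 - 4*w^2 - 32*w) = (w - 7)/(w - 8)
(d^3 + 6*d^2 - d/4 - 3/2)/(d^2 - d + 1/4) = (2*d^2 + 13*d + 6)/(2*d - 1)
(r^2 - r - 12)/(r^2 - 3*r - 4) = (r + 3)/(r + 1)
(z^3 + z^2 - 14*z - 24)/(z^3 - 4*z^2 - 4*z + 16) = (z + 3)/(z - 2)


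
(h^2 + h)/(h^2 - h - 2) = h/(h - 2)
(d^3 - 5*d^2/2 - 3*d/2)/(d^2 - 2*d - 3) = d*(2*d + 1)/(2*(d + 1))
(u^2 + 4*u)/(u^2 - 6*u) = (u + 4)/(u - 6)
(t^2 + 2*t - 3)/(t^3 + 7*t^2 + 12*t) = (t - 1)/(t*(t + 4))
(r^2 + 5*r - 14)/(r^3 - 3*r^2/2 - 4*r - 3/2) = 2*(-r^2 - 5*r + 14)/(-2*r^3 + 3*r^2 + 8*r + 3)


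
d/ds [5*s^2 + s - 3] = 10*s + 1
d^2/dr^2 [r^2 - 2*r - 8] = 2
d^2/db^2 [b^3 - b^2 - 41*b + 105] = 6*b - 2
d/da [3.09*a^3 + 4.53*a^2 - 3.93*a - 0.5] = 9.27*a^2 + 9.06*a - 3.93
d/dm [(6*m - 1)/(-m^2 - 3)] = 2*(3*m^2 - m - 9)/(m^4 + 6*m^2 + 9)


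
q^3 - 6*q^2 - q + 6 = (q - 6)*(q - 1)*(q + 1)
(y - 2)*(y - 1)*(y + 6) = y^3 + 3*y^2 - 16*y + 12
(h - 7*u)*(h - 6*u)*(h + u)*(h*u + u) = h^4*u - 12*h^3*u^2 + h^3*u + 29*h^2*u^3 - 12*h^2*u^2 + 42*h*u^4 + 29*h*u^3 + 42*u^4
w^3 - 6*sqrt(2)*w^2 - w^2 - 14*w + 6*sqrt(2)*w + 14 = (w - 1)*(w - 7*sqrt(2))*(w + sqrt(2))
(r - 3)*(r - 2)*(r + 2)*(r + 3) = r^4 - 13*r^2 + 36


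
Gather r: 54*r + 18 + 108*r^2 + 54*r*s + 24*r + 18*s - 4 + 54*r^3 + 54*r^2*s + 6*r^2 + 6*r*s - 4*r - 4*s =54*r^3 + r^2*(54*s + 114) + r*(60*s + 74) + 14*s + 14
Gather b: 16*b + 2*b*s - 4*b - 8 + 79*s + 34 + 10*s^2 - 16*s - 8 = b*(2*s + 12) + 10*s^2 + 63*s + 18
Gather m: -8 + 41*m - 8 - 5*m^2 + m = -5*m^2 + 42*m - 16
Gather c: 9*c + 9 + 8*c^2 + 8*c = 8*c^2 + 17*c + 9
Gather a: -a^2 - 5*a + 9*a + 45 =-a^2 + 4*a + 45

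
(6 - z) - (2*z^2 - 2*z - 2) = -2*z^2 + z + 8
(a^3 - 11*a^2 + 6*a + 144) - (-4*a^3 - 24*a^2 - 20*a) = 5*a^3 + 13*a^2 + 26*a + 144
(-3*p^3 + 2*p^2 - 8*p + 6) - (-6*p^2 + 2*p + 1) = -3*p^3 + 8*p^2 - 10*p + 5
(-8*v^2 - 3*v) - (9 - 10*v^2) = 2*v^2 - 3*v - 9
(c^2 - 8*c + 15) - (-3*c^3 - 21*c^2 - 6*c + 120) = 3*c^3 + 22*c^2 - 2*c - 105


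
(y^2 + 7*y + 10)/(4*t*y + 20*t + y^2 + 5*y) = (y + 2)/(4*t + y)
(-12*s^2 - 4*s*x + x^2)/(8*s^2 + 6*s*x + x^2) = (-6*s + x)/(4*s + x)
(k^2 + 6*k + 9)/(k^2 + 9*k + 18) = (k + 3)/(k + 6)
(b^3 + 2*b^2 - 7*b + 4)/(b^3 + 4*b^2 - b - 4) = (b - 1)/(b + 1)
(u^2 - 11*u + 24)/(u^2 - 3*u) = (u - 8)/u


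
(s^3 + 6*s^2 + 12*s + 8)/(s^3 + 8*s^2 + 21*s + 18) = (s^2 + 4*s + 4)/(s^2 + 6*s + 9)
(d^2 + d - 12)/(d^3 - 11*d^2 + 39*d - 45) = (d + 4)/(d^2 - 8*d + 15)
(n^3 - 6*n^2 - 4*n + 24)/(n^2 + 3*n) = (n^3 - 6*n^2 - 4*n + 24)/(n*(n + 3))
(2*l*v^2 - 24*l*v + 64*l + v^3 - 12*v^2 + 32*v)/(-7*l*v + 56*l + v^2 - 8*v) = (2*l*v - 8*l + v^2 - 4*v)/(-7*l + v)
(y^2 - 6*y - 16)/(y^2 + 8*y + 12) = (y - 8)/(y + 6)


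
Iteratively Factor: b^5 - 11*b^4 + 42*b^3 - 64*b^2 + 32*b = (b)*(b^4 - 11*b^3 + 42*b^2 - 64*b + 32) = b*(b - 4)*(b^3 - 7*b^2 + 14*b - 8) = b*(b - 4)*(b - 1)*(b^2 - 6*b + 8) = b*(b - 4)*(b - 2)*(b - 1)*(b - 4)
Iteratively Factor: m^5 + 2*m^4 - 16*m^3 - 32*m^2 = (m + 4)*(m^4 - 2*m^3 - 8*m^2) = (m - 4)*(m + 4)*(m^3 + 2*m^2) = m*(m - 4)*(m + 4)*(m^2 + 2*m) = m^2*(m - 4)*(m + 4)*(m + 2)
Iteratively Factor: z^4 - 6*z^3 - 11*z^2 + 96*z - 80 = (z - 1)*(z^3 - 5*z^2 - 16*z + 80) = (z - 1)*(z + 4)*(z^2 - 9*z + 20) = (z - 4)*(z - 1)*(z + 4)*(z - 5)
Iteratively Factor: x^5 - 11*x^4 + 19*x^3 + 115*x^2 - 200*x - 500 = (x - 5)*(x^4 - 6*x^3 - 11*x^2 + 60*x + 100) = (x - 5)^2*(x^3 - x^2 - 16*x - 20) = (x - 5)^3*(x^2 + 4*x + 4) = (x - 5)^3*(x + 2)*(x + 2)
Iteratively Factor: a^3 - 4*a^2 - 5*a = (a - 5)*(a^2 + a) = a*(a - 5)*(a + 1)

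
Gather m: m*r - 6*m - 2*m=m*(r - 8)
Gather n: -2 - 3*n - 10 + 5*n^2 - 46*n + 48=5*n^2 - 49*n + 36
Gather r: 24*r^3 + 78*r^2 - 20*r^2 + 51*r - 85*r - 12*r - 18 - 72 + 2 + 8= 24*r^3 + 58*r^2 - 46*r - 80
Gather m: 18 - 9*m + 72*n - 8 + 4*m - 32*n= -5*m + 40*n + 10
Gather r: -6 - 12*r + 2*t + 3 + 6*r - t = -6*r + t - 3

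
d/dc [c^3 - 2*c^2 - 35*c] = 3*c^2 - 4*c - 35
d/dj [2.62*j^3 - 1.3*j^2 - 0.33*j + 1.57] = 7.86*j^2 - 2.6*j - 0.33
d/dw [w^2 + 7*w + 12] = 2*w + 7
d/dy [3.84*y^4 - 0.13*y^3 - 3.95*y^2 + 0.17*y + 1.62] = 15.36*y^3 - 0.39*y^2 - 7.9*y + 0.17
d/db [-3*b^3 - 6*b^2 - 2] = 3*b*(-3*b - 4)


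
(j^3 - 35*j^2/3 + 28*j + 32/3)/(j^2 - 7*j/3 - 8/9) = 3*(j^2 - 12*j + 32)/(3*j - 8)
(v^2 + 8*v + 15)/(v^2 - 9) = (v + 5)/(v - 3)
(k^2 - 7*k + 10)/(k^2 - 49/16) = 16*(k^2 - 7*k + 10)/(16*k^2 - 49)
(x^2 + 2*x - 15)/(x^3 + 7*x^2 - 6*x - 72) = (x + 5)/(x^2 + 10*x + 24)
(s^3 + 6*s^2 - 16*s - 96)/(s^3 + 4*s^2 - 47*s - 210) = (s^2 - 16)/(s^2 - 2*s - 35)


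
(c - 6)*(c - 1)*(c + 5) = c^3 - 2*c^2 - 29*c + 30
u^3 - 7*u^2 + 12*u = u*(u - 4)*(u - 3)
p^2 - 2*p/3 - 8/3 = (p - 2)*(p + 4/3)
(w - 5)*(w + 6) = w^2 + w - 30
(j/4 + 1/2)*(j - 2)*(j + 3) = j^3/4 + 3*j^2/4 - j - 3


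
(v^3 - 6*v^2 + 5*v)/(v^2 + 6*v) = (v^2 - 6*v + 5)/(v + 6)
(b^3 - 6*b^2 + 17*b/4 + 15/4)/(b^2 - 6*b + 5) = (b^2 - b - 3/4)/(b - 1)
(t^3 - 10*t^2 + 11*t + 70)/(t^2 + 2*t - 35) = (t^2 - 5*t - 14)/(t + 7)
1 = 1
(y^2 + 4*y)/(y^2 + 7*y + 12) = y/(y + 3)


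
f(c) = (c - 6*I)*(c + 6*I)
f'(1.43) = 2.86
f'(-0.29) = -0.58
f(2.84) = 44.07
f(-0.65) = 36.42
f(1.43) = 38.04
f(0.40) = 36.16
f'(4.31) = 8.62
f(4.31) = 54.58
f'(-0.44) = -0.88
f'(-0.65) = -1.30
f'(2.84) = 5.68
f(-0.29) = 36.08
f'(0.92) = 1.84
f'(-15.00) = -30.00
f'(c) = 2*c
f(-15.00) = 261.00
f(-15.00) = 261.00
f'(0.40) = 0.80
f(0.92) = 36.85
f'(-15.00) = -30.00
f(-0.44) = 36.19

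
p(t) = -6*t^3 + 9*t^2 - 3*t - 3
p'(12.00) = -2379.00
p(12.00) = -9111.00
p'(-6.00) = -759.00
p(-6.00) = 1635.00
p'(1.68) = -23.56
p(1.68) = -11.09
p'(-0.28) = -9.45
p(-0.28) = -1.32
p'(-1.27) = -54.89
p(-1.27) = 27.62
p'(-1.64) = -80.93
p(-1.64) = 52.59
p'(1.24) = -8.36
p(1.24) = -4.32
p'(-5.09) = -560.97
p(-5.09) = 1036.68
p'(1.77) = -27.53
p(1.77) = -13.39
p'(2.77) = -91.25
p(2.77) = -69.78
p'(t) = -18*t^2 + 18*t - 3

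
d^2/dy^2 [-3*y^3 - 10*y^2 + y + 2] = -18*y - 20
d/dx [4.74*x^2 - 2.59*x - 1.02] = 9.48*x - 2.59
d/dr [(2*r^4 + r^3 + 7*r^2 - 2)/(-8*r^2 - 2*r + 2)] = (-8*r^5 - 5*r^4 + 3*r^3 - 2*r^2 - r - 1)/(16*r^4 + 8*r^3 - 7*r^2 - 2*r + 1)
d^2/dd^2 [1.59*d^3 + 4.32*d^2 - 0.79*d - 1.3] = 9.54*d + 8.64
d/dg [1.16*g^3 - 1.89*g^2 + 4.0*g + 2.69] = 3.48*g^2 - 3.78*g + 4.0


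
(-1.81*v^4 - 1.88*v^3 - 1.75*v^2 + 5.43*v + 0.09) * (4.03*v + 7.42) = -7.2943*v^5 - 21.0066*v^4 - 21.0021*v^3 + 8.8979*v^2 + 40.6533*v + 0.6678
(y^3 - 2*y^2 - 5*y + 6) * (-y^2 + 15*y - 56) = -y^5 + 17*y^4 - 81*y^3 + 31*y^2 + 370*y - 336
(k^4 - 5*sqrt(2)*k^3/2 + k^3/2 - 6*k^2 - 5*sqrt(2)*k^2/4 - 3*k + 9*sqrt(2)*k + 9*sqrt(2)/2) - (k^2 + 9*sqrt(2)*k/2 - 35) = k^4 - 5*sqrt(2)*k^3/2 + k^3/2 - 7*k^2 - 5*sqrt(2)*k^2/4 - 3*k + 9*sqrt(2)*k/2 + 9*sqrt(2)/2 + 35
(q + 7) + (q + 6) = 2*q + 13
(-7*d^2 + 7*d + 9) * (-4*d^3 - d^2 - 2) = 28*d^5 - 21*d^4 - 43*d^3 + 5*d^2 - 14*d - 18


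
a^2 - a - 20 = (a - 5)*(a + 4)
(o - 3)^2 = o^2 - 6*o + 9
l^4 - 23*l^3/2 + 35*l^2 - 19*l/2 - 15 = (l - 6)*(l - 5)*(l - 1)*(l + 1/2)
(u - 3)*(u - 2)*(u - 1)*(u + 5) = u^4 - u^3 - 19*u^2 + 49*u - 30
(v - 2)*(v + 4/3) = v^2 - 2*v/3 - 8/3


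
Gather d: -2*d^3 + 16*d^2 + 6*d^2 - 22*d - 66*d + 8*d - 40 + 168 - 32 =-2*d^3 + 22*d^2 - 80*d + 96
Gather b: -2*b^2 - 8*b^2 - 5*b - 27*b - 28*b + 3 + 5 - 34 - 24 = -10*b^2 - 60*b - 50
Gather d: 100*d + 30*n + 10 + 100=100*d + 30*n + 110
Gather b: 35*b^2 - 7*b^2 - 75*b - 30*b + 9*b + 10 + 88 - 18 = 28*b^2 - 96*b + 80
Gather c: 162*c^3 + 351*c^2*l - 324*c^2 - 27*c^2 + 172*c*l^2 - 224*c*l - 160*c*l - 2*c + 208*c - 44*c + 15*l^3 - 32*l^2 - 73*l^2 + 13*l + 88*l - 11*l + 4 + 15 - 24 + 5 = 162*c^3 + c^2*(351*l - 351) + c*(172*l^2 - 384*l + 162) + 15*l^3 - 105*l^2 + 90*l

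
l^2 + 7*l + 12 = (l + 3)*(l + 4)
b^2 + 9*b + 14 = (b + 2)*(b + 7)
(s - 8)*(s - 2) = s^2 - 10*s + 16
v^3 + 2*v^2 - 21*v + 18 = (v - 3)*(v - 1)*(v + 6)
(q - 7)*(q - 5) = q^2 - 12*q + 35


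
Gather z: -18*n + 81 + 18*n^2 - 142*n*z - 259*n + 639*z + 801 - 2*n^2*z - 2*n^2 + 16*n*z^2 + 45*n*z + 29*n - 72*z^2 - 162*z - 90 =16*n^2 - 248*n + z^2*(16*n - 72) + z*(-2*n^2 - 97*n + 477) + 792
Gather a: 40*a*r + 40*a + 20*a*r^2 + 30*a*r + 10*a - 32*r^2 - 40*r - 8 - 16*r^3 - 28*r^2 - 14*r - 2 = a*(20*r^2 + 70*r + 50) - 16*r^3 - 60*r^2 - 54*r - 10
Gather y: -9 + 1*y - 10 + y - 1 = 2*y - 20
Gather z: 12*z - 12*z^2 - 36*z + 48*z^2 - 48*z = 36*z^2 - 72*z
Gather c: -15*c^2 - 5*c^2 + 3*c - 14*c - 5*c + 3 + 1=-20*c^2 - 16*c + 4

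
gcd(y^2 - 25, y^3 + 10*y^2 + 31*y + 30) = y + 5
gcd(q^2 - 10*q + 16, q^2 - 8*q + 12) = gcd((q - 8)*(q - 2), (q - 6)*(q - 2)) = q - 2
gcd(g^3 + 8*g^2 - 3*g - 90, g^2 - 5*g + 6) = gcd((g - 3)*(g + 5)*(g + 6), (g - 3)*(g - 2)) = g - 3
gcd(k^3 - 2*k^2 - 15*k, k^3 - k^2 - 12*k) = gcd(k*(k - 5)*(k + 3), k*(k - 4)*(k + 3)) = k^2 + 3*k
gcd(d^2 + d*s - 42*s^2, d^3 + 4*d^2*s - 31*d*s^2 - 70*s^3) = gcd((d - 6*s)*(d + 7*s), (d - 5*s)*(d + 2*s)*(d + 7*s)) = d + 7*s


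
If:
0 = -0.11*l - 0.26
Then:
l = -2.36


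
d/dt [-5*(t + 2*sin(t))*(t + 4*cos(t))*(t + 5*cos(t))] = 5*(t + 2*sin(t))*(t + 4*cos(t))*(5*sin(t) - 1) + 5*(t + 2*sin(t))*(t + 5*cos(t))*(4*sin(t) - 1) - 5*(t + 4*cos(t))*(t + 5*cos(t))*(2*cos(t) + 1)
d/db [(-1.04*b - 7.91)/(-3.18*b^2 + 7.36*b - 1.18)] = (-3.3072*b^2 - 50.3076*b + 59.4448)/(10.1124*b^4 - 46.8096*b^3 + 61.6744*b^2 - 17.3696*b + 1.3924)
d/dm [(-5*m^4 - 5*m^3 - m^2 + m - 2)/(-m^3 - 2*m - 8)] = (5*m^6 + 29*m^4 + 182*m^3 + 116*m^2 + 16*m - 12)/(m^6 + 4*m^4 + 16*m^3 + 4*m^2 + 32*m + 64)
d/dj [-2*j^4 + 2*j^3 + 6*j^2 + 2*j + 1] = -8*j^3 + 6*j^2 + 12*j + 2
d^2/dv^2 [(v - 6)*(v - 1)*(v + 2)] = 6*v - 10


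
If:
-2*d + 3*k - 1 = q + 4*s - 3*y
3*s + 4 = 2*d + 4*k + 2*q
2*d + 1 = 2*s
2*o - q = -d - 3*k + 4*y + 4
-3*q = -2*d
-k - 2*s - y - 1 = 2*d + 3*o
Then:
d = -81/2870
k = 3953/2870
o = -193/205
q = -27/1435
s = 677/1435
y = -1263/2870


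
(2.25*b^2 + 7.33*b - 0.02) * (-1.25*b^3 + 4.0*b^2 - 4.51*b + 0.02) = -2.8125*b^5 - 0.1625*b^4 + 19.1975*b^3 - 33.0933*b^2 + 0.2368*b - 0.0004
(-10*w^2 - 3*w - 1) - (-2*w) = -10*w^2 - w - 1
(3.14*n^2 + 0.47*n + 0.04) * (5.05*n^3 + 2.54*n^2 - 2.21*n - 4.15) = 15.857*n^5 + 10.3491*n^4 - 5.5436*n^3 - 13.9681*n^2 - 2.0389*n - 0.166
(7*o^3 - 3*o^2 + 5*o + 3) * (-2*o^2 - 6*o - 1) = -14*o^5 - 36*o^4 + o^3 - 33*o^2 - 23*o - 3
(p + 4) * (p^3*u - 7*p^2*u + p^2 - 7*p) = p^4*u - 3*p^3*u + p^3 - 28*p^2*u - 3*p^2 - 28*p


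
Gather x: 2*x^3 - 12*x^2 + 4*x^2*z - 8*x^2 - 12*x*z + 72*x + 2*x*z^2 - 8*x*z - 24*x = 2*x^3 + x^2*(4*z - 20) + x*(2*z^2 - 20*z + 48)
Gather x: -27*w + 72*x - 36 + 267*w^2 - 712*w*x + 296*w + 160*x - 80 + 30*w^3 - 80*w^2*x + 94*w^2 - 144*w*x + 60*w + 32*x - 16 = 30*w^3 + 361*w^2 + 329*w + x*(-80*w^2 - 856*w + 264) - 132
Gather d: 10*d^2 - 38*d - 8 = 10*d^2 - 38*d - 8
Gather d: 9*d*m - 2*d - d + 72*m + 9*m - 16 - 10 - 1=d*(9*m - 3) + 81*m - 27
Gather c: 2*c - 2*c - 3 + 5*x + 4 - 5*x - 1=0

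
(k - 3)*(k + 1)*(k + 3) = k^3 + k^2 - 9*k - 9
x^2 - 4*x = x*(x - 4)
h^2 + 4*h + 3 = (h + 1)*(h + 3)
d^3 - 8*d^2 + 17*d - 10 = (d - 5)*(d - 2)*(d - 1)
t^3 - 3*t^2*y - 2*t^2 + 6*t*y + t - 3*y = (t - 1)^2*(t - 3*y)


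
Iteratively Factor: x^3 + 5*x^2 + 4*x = (x)*(x^2 + 5*x + 4) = x*(x + 1)*(x + 4)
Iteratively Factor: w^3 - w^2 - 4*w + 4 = (w - 1)*(w^2 - 4) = (w - 1)*(w + 2)*(w - 2)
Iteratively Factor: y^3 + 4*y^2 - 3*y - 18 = (y - 2)*(y^2 + 6*y + 9) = (y - 2)*(y + 3)*(y + 3)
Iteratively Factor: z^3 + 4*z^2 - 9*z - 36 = (z + 3)*(z^2 + z - 12) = (z + 3)*(z + 4)*(z - 3)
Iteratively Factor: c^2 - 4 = (c + 2)*(c - 2)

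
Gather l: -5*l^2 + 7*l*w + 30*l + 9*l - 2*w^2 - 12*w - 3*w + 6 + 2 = -5*l^2 + l*(7*w + 39) - 2*w^2 - 15*w + 8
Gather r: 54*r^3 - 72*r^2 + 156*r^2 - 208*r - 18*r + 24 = 54*r^3 + 84*r^2 - 226*r + 24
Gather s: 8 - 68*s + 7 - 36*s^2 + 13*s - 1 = -36*s^2 - 55*s + 14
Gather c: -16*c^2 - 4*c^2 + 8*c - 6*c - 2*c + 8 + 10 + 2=20 - 20*c^2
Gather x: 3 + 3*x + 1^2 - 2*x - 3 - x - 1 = 0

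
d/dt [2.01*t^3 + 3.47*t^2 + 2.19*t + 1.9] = 6.03*t^2 + 6.94*t + 2.19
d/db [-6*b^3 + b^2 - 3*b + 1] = -18*b^2 + 2*b - 3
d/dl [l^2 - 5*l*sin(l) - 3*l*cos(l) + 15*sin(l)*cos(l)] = 3*l*sin(l) - 5*l*cos(l) + 2*l - 5*sin(l) - 3*cos(l) + 15*cos(2*l)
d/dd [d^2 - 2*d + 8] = 2*d - 2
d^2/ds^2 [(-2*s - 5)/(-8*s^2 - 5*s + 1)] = 2*((2*s + 5)*(16*s + 5)^2 - 2*(24*s + 25)*(8*s^2 + 5*s - 1))/(8*s^2 + 5*s - 1)^3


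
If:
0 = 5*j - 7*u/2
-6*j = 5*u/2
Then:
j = 0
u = 0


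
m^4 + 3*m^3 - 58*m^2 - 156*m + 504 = (m - 7)*(m - 2)*(m + 6)^2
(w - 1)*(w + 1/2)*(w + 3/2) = w^3 + w^2 - 5*w/4 - 3/4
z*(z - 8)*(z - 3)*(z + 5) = z^4 - 6*z^3 - 31*z^2 + 120*z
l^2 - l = l*(l - 1)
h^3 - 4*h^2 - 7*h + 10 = (h - 5)*(h - 1)*(h + 2)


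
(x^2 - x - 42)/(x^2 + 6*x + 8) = (x^2 - x - 42)/(x^2 + 6*x + 8)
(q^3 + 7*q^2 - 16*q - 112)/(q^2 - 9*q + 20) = (q^2 + 11*q + 28)/(q - 5)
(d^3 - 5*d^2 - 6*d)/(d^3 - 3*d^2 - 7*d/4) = 4*(-d^2 + 5*d + 6)/(-4*d^2 + 12*d + 7)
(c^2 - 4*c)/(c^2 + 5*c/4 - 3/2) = 4*c*(c - 4)/(4*c^2 + 5*c - 6)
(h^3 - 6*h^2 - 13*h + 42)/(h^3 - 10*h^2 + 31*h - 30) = (h^2 - 4*h - 21)/(h^2 - 8*h + 15)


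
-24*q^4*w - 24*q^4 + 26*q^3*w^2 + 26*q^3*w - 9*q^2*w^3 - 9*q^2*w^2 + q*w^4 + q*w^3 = (-4*q + w)*(-3*q + w)*(-2*q + w)*(q*w + q)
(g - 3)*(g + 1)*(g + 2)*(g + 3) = g^4 + 3*g^3 - 7*g^2 - 27*g - 18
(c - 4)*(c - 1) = c^2 - 5*c + 4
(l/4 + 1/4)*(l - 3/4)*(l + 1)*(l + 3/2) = l^4/4 + 11*l^3/16 + 11*l^2/32 - 3*l/8 - 9/32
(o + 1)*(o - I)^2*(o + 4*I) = o^4 + o^3 + 2*I*o^3 + 7*o^2 + 2*I*o^2 + 7*o - 4*I*o - 4*I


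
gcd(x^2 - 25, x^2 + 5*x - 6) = 1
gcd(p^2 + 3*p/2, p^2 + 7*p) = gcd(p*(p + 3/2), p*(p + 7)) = p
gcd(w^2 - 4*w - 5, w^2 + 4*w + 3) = w + 1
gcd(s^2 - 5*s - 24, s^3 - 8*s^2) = s - 8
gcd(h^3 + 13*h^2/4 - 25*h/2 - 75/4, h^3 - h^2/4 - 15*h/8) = h + 5/4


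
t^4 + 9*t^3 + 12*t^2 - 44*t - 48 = (t - 2)*(t + 1)*(t + 4)*(t + 6)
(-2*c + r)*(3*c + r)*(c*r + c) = -6*c^3*r - 6*c^3 + c^2*r^2 + c^2*r + c*r^3 + c*r^2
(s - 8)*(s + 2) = s^2 - 6*s - 16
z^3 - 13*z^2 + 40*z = z*(z - 8)*(z - 5)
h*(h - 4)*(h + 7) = h^3 + 3*h^2 - 28*h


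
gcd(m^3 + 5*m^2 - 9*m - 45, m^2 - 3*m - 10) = 1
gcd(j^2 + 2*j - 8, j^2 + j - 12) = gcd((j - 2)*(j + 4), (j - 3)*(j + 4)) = j + 4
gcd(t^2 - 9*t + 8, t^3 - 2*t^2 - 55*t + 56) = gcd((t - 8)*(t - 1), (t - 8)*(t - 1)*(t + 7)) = t^2 - 9*t + 8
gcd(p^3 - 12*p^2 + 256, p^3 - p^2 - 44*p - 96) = p^2 - 4*p - 32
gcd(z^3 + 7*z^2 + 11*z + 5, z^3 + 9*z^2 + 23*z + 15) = z^2 + 6*z + 5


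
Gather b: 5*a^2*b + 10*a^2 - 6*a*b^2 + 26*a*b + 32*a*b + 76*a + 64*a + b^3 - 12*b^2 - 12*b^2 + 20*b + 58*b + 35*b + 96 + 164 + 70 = 10*a^2 + 140*a + b^3 + b^2*(-6*a - 24) + b*(5*a^2 + 58*a + 113) + 330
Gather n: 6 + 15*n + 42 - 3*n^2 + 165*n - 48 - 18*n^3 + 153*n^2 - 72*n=-18*n^3 + 150*n^2 + 108*n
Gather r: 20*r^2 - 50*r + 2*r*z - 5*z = 20*r^2 + r*(2*z - 50) - 5*z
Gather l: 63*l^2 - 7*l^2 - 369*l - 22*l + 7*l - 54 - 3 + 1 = 56*l^2 - 384*l - 56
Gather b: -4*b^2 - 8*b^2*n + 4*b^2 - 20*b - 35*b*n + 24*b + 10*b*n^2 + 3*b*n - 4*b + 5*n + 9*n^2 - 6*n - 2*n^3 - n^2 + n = -8*b^2*n + b*(10*n^2 - 32*n) - 2*n^3 + 8*n^2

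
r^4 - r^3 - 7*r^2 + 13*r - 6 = (r - 2)*(r - 1)^2*(r + 3)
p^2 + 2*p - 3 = (p - 1)*(p + 3)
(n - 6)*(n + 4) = n^2 - 2*n - 24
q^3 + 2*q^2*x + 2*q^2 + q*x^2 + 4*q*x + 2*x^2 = (q + 2)*(q + x)^2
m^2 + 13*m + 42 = (m + 6)*(m + 7)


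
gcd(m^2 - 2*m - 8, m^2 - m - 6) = m + 2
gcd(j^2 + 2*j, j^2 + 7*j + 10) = j + 2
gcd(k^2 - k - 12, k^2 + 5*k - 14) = 1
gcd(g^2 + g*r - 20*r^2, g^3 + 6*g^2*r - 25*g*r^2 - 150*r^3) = g + 5*r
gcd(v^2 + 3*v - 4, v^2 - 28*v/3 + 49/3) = 1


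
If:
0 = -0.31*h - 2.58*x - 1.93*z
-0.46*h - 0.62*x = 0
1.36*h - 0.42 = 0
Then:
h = 0.31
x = -0.23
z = 0.26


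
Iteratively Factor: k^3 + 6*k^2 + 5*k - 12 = (k + 4)*(k^2 + 2*k - 3) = (k + 3)*(k + 4)*(k - 1)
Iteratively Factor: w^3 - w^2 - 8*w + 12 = (w - 2)*(w^2 + w - 6) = (w - 2)*(w + 3)*(w - 2)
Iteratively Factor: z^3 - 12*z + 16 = (z + 4)*(z^2 - 4*z + 4) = (z - 2)*(z + 4)*(z - 2)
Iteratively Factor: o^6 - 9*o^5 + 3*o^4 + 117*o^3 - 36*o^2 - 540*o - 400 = (o - 4)*(o^5 - 5*o^4 - 17*o^3 + 49*o^2 + 160*o + 100) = (o - 4)*(o + 2)*(o^4 - 7*o^3 - 3*o^2 + 55*o + 50) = (o - 4)*(o + 2)^2*(o^3 - 9*o^2 + 15*o + 25) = (o - 4)*(o + 1)*(o + 2)^2*(o^2 - 10*o + 25) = (o - 5)*(o - 4)*(o + 1)*(o + 2)^2*(o - 5)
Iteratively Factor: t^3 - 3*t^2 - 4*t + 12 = (t - 2)*(t^2 - t - 6) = (t - 2)*(t + 2)*(t - 3)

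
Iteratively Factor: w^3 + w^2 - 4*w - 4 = (w - 2)*(w^2 + 3*w + 2) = (w - 2)*(w + 2)*(w + 1)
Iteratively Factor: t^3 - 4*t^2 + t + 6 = (t - 3)*(t^2 - t - 2) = (t - 3)*(t - 2)*(t + 1)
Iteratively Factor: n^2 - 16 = (n - 4)*(n + 4)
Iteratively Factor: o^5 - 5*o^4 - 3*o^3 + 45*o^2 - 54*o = (o)*(o^4 - 5*o^3 - 3*o^2 + 45*o - 54) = o*(o + 3)*(o^3 - 8*o^2 + 21*o - 18) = o*(o - 3)*(o + 3)*(o^2 - 5*o + 6) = o*(o - 3)*(o - 2)*(o + 3)*(o - 3)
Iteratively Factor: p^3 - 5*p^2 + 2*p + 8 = (p - 4)*(p^2 - p - 2) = (p - 4)*(p + 1)*(p - 2)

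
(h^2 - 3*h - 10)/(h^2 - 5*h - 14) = (h - 5)/(h - 7)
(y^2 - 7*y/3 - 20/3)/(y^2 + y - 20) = (y + 5/3)/(y + 5)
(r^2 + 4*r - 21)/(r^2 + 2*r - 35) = (r - 3)/(r - 5)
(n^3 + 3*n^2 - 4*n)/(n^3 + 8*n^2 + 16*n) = (n - 1)/(n + 4)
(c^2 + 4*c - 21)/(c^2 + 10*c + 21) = (c - 3)/(c + 3)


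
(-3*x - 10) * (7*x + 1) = -21*x^2 - 73*x - 10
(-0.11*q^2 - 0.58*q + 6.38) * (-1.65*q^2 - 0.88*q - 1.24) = 0.1815*q^4 + 1.0538*q^3 - 9.8802*q^2 - 4.8952*q - 7.9112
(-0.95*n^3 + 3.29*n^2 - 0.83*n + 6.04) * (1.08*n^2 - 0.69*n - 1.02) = -1.026*n^5 + 4.2087*n^4 - 2.1975*n^3 + 3.7401*n^2 - 3.321*n - 6.1608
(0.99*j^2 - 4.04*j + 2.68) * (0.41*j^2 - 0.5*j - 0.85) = 0.4059*j^4 - 2.1514*j^3 + 2.2773*j^2 + 2.094*j - 2.278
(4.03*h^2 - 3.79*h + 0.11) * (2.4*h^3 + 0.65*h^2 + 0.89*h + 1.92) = 9.672*h^5 - 6.4765*h^4 + 1.3872*h^3 + 4.436*h^2 - 7.1789*h + 0.2112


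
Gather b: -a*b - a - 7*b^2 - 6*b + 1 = -a - 7*b^2 + b*(-a - 6) + 1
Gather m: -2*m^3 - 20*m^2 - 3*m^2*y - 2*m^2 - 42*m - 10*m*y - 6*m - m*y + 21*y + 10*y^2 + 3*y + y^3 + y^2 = -2*m^3 + m^2*(-3*y - 22) + m*(-11*y - 48) + y^3 + 11*y^2 + 24*y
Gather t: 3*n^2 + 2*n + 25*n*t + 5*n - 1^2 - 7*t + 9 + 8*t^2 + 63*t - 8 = 3*n^2 + 7*n + 8*t^2 + t*(25*n + 56)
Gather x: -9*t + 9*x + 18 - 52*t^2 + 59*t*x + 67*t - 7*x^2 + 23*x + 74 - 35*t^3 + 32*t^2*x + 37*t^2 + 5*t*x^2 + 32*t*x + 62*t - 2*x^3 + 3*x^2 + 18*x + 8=-35*t^3 - 15*t^2 + 120*t - 2*x^3 + x^2*(5*t - 4) + x*(32*t^2 + 91*t + 50) + 100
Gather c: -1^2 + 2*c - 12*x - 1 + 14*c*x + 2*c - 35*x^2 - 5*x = c*(14*x + 4) - 35*x^2 - 17*x - 2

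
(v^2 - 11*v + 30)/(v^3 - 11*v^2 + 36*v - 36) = (v - 5)/(v^2 - 5*v + 6)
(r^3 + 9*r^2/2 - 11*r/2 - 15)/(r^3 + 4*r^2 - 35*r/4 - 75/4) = 2*(r - 2)/(2*r - 5)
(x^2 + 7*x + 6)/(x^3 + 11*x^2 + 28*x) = (x^2 + 7*x + 6)/(x*(x^2 + 11*x + 28))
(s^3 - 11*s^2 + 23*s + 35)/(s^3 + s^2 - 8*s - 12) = (s^3 - 11*s^2 + 23*s + 35)/(s^3 + s^2 - 8*s - 12)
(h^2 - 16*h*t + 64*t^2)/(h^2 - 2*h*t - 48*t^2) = (h - 8*t)/(h + 6*t)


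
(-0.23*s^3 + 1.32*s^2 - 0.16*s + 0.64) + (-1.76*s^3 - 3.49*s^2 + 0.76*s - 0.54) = -1.99*s^3 - 2.17*s^2 + 0.6*s + 0.1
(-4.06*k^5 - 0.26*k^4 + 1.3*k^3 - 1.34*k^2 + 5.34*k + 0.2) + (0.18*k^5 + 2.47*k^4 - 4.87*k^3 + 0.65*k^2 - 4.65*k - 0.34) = -3.88*k^5 + 2.21*k^4 - 3.57*k^3 - 0.69*k^2 + 0.69*k - 0.14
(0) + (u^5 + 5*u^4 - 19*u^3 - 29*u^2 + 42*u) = u^5 + 5*u^4 - 19*u^3 - 29*u^2 + 42*u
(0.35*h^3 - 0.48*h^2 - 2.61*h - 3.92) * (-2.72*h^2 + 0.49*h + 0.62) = -0.952*h^5 + 1.4771*h^4 + 7.081*h^3 + 9.0859*h^2 - 3.539*h - 2.4304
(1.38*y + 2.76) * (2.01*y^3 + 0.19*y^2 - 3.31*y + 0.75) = 2.7738*y^4 + 5.8098*y^3 - 4.0434*y^2 - 8.1006*y + 2.07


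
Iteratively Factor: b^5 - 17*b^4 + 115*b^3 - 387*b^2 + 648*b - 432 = (b - 3)*(b^4 - 14*b^3 + 73*b^2 - 168*b + 144) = (b - 3)^2*(b^3 - 11*b^2 + 40*b - 48) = (b - 4)*(b - 3)^2*(b^2 - 7*b + 12) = (b - 4)*(b - 3)^3*(b - 4)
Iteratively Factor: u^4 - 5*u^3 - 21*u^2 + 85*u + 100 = (u - 5)*(u^3 - 21*u - 20) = (u - 5)^2*(u^2 + 5*u + 4) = (u - 5)^2*(u + 1)*(u + 4)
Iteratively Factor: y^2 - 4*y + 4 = (y - 2)*(y - 2)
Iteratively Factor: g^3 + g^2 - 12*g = (g - 3)*(g^2 + 4*g) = g*(g - 3)*(g + 4)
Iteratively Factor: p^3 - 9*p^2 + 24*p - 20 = (p - 5)*(p^2 - 4*p + 4) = (p - 5)*(p - 2)*(p - 2)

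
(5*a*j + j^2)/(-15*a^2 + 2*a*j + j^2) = -j/(3*a - j)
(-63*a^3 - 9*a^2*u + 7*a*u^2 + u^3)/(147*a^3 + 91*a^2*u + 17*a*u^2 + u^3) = (-3*a + u)/(7*a + u)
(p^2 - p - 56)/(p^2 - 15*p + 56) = (p + 7)/(p - 7)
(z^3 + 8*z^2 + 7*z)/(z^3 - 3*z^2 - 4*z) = (z + 7)/(z - 4)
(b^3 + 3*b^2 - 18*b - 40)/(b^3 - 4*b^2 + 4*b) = (b^3 + 3*b^2 - 18*b - 40)/(b*(b^2 - 4*b + 4))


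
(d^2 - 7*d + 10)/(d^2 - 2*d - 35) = (-d^2 + 7*d - 10)/(-d^2 + 2*d + 35)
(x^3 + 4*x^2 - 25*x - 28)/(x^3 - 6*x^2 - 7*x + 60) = (x^2 + 8*x + 7)/(x^2 - 2*x - 15)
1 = 1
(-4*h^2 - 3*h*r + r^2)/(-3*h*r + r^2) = (4*h^2 + 3*h*r - r^2)/(r*(3*h - r))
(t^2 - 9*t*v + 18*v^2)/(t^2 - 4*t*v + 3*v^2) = (t - 6*v)/(t - v)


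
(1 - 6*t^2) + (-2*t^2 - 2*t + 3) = -8*t^2 - 2*t + 4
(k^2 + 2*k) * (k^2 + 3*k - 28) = k^4 + 5*k^3 - 22*k^2 - 56*k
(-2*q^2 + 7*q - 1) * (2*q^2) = -4*q^4 + 14*q^3 - 2*q^2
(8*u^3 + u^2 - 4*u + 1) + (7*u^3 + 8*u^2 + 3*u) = 15*u^3 + 9*u^2 - u + 1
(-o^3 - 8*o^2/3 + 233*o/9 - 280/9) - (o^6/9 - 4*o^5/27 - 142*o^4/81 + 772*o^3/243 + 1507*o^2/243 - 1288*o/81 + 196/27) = -o^6/9 + 4*o^5/27 + 142*o^4/81 - 1015*o^3/243 - 2155*o^2/243 + 3385*o/81 - 1036/27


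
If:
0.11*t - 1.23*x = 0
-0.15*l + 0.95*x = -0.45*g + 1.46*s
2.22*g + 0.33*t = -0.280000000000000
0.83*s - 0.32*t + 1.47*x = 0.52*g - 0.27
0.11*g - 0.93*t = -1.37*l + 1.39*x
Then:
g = -0.39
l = 1.42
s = -0.16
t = 1.80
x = 0.16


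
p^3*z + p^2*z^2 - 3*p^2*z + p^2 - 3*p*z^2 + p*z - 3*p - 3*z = (p - 3)*(p + z)*(p*z + 1)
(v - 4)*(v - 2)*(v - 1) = v^3 - 7*v^2 + 14*v - 8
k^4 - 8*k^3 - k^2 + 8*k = k*(k - 8)*(k - 1)*(k + 1)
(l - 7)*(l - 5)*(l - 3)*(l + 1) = l^4 - 14*l^3 + 56*l^2 - 34*l - 105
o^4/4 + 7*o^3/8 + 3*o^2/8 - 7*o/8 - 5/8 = (o/2 + 1/2)^2*(o - 1)*(o + 5/2)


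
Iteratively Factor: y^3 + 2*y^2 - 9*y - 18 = (y + 3)*(y^2 - y - 6) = (y + 2)*(y + 3)*(y - 3)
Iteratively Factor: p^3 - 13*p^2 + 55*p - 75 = (p - 5)*(p^2 - 8*p + 15) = (p - 5)*(p - 3)*(p - 5)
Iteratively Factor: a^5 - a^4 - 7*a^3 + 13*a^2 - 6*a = (a - 1)*(a^4 - 7*a^2 + 6*a) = (a - 1)*(a + 3)*(a^3 - 3*a^2 + 2*a) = (a - 1)^2*(a + 3)*(a^2 - 2*a) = (a - 2)*(a - 1)^2*(a + 3)*(a)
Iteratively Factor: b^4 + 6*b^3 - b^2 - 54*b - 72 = (b + 3)*(b^3 + 3*b^2 - 10*b - 24) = (b + 3)*(b + 4)*(b^2 - b - 6) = (b - 3)*(b + 3)*(b + 4)*(b + 2)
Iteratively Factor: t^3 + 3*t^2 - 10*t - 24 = (t + 2)*(t^2 + t - 12) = (t + 2)*(t + 4)*(t - 3)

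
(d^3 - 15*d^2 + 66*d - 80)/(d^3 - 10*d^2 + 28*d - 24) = (d^2 - 13*d + 40)/(d^2 - 8*d + 12)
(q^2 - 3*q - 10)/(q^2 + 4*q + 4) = (q - 5)/(q + 2)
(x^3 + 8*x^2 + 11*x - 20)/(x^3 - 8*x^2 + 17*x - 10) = (x^2 + 9*x + 20)/(x^2 - 7*x + 10)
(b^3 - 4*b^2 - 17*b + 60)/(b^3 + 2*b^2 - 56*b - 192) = (b^2 - 8*b + 15)/(b^2 - 2*b - 48)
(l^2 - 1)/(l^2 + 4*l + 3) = (l - 1)/(l + 3)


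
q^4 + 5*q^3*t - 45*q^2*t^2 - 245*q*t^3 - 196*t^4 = (q - 7*t)*(q + t)*(q + 4*t)*(q + 7*t)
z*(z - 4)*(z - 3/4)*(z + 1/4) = z^4 - 9*z^3/2 + 29*z^2/16 + 3*z/4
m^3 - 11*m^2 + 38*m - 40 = (m - 5)*(m - 4)*(m - 2)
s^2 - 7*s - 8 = (s - 8)*(s + 1)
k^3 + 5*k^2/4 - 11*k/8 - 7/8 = (k - 1)*(k + 1/2)*(k + 7/4)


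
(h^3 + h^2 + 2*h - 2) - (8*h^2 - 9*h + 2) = h^3 - 7*h^2 + 11*h - 4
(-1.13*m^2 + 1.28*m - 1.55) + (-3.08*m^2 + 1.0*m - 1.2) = -4.21*m^2 + 2.28*m - 2.75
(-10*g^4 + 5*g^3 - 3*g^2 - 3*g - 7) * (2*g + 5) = -20*g^5 - 40*g^4 + 19*g^3 - 21*g^2 - 29*g - 35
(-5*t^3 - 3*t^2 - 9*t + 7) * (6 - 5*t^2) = 25*t^5 + 15*t^4 + 15*t^3 - 53*t^2 - 54*t + 42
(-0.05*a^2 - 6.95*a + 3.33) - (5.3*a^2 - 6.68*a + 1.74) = -5.35*a^2 - 0.27*a + 1.59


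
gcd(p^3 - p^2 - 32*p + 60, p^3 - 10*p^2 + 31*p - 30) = p^2 - 7*p + 10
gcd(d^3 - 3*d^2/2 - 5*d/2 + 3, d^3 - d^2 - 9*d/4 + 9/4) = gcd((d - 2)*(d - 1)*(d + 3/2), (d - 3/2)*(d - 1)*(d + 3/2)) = d^2 + d/2 - 3/2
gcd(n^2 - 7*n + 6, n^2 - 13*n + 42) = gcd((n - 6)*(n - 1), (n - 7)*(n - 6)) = n - 6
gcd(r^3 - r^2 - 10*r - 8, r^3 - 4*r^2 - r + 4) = r^2 - 3*r - 4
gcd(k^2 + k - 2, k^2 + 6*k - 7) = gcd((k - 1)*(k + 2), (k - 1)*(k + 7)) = k - 1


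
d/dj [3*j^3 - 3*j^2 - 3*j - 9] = 9*j^2 - 6*j - 3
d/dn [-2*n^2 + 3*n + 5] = 3 - 4*n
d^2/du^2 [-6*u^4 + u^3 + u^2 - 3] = -72*u^2 + 6*u + 2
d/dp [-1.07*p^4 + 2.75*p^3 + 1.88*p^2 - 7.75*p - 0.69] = -4.28*p^3 + 8.25*p^2 + 3.76*p - 7.75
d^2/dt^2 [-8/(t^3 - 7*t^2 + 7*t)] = 16*(t*(3*t - 7)*(t^2 - 7*t + 7) - (3*t^2 - 14*t + 7)^2)/(t^3*(t^2 - 7*t + 7)^3)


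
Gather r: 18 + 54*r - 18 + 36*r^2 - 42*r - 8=36*r^2 + 12*r - 8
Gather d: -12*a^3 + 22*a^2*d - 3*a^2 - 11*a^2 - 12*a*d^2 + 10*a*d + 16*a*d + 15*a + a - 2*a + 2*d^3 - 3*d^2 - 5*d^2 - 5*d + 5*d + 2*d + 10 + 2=-12*a^3 - 14*a^2 + 14*a + 2*d^3 + d^2*(-12*a - 8) + d*(22*a^2 + 26*a + 2) + 12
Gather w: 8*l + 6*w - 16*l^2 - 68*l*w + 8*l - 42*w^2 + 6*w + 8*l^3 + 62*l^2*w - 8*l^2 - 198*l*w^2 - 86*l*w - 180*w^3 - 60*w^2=8*l^3 - 24*l^2 + 16*l - 180*w^3 + w^2*(-198*l - 102) + w*(62*l^2 - 154*l + 12)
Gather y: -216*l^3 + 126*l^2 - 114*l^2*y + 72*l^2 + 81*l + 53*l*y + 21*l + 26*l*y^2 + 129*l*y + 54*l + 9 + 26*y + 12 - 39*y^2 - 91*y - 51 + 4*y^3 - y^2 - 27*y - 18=-216*l^3 + 198*l^2 + 156*l + 4*y^3 + y^2*(26*l - 40) + y*(-114*l^2 + 182*l - 92) - 48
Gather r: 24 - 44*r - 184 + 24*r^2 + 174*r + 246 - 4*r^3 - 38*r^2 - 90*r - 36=-4*r^3 - 14*r^2 + 40*r + 50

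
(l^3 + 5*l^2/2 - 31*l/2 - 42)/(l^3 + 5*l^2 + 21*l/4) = 2*(l^2 - l - 12)/(l*(2*l + 3))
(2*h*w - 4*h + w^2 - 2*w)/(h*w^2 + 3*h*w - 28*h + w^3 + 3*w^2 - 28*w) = (2*h*w - 4*h + w^2 - 2*w)/(h*w^2 + 3*h*w - 28*h + w^3 + 3*w^2 - 28*w)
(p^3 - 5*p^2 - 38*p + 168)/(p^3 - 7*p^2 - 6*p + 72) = (p^2 - p - 42)/(p^2 - 3*p - 18)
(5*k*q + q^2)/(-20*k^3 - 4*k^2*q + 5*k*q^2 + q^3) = q/(-4*k^2 + q^2)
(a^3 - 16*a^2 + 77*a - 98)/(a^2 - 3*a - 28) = (a^2 - 9*a + 14)/(a + 4)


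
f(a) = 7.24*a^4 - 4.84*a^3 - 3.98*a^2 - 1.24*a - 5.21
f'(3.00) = 626.12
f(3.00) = 411.01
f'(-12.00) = -52039.48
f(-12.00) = 157928.71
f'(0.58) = -5.09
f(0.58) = -7.39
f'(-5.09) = -4155.93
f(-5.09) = 5395.95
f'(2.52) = 349.94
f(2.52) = 180.91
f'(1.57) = 62.54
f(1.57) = 8.29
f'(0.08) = -1.95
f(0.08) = -5.34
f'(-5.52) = -5270.70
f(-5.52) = 7416.38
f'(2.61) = 393.97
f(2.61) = 214.36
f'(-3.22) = -1093.02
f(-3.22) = 897.43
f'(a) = 28.96*a^3 - 14.52*a^2 - 7.96*a - 1.24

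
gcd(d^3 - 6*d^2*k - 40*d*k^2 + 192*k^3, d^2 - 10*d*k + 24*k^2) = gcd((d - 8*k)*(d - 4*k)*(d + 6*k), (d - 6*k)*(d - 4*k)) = d - 4*k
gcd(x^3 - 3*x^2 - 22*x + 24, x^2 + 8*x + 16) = x + 4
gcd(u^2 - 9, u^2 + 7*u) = 1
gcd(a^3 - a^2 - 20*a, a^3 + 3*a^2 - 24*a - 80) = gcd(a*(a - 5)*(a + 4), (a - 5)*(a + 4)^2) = a^2 - a - 20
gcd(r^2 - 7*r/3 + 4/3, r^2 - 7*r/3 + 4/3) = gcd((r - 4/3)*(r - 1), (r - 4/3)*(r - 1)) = r^2 - 7*r/3 + 4/3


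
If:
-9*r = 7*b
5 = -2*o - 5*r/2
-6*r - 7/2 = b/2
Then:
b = 21/25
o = -101/60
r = -49/75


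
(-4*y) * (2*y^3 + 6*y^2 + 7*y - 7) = -8*y^4 - 24*y^3 - 28*y^2 + 28*y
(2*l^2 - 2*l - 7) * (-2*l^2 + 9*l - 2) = -4*l^4 + 22*l^3 - 8*l^2 - 59*l + 14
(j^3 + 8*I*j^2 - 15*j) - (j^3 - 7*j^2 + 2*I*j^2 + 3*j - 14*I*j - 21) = 7*j^2 + 6*I*j^2 - 18*j + 14*I*j + 21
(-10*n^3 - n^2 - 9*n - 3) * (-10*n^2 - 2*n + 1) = 100*n^5 + 30*n^4 + 82*n^3 + 47*n^2 - 3*n - 3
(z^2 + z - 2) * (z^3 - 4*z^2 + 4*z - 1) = z^5 - 3*z^4 - 2*z^3 + 11*z^2 - 9*z + 2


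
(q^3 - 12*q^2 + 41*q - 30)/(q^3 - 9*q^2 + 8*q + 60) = (q - 1)/(q + 2)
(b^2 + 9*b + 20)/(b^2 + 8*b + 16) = (b + 5)/(b + 4)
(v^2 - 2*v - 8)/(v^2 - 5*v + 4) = (v + 2)/(v - 1)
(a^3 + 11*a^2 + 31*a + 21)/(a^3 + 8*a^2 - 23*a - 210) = (a^2 + 4*a + 3)/(a^2 + a - 30)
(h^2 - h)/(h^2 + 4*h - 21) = h*(h - 1)/(h^2 + 4*h - 21)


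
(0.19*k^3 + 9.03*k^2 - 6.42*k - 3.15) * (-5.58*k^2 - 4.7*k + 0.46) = -1.0602*k^5 - 51.2804*k^4 - 6.52999999999999*k^3 + 51.9048*k^2 + 11.8518*k - 1.449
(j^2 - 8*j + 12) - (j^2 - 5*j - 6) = 18 - 3*j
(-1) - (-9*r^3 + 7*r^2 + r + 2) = 9*r^3 - 7*r^2 - r - 3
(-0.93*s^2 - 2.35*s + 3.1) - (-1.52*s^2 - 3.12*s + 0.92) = 0.59*s^2 + 0.77*s + 2.18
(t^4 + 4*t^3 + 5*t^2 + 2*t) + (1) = t^4 + 4*t^3 + 5*t^2 + 2*t + 1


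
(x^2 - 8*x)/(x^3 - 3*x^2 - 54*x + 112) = x/(x^2 + 5*x - 14)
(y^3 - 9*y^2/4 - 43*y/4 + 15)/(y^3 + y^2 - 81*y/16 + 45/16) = 4*(y - 4)/(4*y - 3)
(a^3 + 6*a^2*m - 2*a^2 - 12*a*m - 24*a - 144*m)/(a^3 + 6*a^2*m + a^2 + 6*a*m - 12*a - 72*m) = (a - 6)/(a - 3)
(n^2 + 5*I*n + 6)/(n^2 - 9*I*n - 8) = (n + 6*I)/(n - 8*I)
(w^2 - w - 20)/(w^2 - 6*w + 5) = (w + 4)/(w - 1)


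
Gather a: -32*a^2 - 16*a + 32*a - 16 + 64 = -32*a^2 + 16*a + 48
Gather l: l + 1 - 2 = l - 1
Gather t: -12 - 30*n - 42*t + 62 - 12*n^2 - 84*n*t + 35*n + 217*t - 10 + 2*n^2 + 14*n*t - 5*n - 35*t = -10*n^2 + t*(140 - 70*n) + 40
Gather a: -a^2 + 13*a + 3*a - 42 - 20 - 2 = -a^2 + 16*a - 64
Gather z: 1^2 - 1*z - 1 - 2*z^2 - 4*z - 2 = -2*z^2 - 5*z - 2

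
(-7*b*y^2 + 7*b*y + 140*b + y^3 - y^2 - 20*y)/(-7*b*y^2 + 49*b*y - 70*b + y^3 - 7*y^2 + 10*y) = (y + 4)/(y - 2)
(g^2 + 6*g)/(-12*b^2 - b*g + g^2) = g*(-g - 6)/(12*b^2 + b*g - g^2)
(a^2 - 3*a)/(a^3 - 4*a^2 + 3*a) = 1/(a - 1)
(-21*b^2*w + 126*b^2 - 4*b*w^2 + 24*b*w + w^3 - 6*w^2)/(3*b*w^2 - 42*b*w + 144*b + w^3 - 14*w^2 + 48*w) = (-7*b + w)/(w - 8)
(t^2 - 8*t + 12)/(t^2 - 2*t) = (t - 6)/t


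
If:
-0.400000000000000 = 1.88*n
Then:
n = -0.21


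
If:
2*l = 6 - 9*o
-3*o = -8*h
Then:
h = 3*o/8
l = 3 - 9*o/2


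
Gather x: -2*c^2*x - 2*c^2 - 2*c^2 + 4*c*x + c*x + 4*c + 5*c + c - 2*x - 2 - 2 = -4*c^2 + 10*c + x*(-2*c^2 + 5*c - 2) - 4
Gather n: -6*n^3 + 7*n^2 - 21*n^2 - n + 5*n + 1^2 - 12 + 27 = -6*n^3 - 14*n^2 + 4*n + 16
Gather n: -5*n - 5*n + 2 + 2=4 - 10*n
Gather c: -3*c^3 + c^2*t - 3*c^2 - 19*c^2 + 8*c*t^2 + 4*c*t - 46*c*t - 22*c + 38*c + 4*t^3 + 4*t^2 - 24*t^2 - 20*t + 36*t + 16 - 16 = -3*c^3 + c^2*(t - 22) + c*(8*t^2 - 42*t + 16) + 4*t^3 - 20*t^2 + 16*t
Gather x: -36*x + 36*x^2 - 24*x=36*x^2 - 60*x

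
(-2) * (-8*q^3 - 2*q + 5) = 16*q^3 + 4*q - 10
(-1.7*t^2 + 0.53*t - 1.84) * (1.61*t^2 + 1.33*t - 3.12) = -2.737*t^4 - 1.4077*t^3 + 3.0465*t^2 - 4.1008*t + 5.7408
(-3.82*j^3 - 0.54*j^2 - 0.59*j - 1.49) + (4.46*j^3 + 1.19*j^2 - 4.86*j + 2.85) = 0.64*j^3 + 0.65*j^2 - 5.45*j + 1.36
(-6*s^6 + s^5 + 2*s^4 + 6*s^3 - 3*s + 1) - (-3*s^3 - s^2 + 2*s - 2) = -6*s^6 + s^5 + 2*s^4 + 9*s^3 + s^2 - 5*s + 3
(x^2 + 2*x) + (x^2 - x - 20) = 2*x^2 + x - 20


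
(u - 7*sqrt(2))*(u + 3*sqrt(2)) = u^2 - 4*sqrt(2)*u - 42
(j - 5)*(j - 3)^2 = j^3 - 11*j^2 + 39*j - 45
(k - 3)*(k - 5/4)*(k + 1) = k^3 - 13*k^2/4 - k/2 + 15/4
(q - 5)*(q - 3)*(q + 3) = q^3 - 5*q^2 - 9*q + 45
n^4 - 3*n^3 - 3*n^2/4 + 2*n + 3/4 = (n - 3)*(n - 1)*(n + 1/2)^2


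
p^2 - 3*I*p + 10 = (p - 5*I)*(p + 2*I)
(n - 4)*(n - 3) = n^2 - 7*n + 12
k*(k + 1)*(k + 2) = k^3 + 3*k^2 + 2*k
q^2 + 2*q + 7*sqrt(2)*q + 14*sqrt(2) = (q + 2)*(q + 7*sqrt(2))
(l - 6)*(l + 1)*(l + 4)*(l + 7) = l^4 + 6*l^3 - 33*l^2 - 206*l - 168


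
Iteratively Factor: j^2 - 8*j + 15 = (j - 3)*(j - 5)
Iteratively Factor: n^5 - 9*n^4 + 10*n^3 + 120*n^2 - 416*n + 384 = (n - 4)*(n^4 - 5*n^3 - 10*n^2 + 80*n - 96) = (n - 4)*(n - 2)*(n^3 - 3*n^2 - 16*n + 48) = (n - 4)^2*(n - 2)*(n^2 + n - 12) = (n - 4)^2*(n - 3)*(n - 2)*(n + 4)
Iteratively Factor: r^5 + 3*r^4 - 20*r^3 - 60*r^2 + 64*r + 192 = (r + 4)*(r^4 - r^3 - 16*r^2 + 4*r + 48) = (r + 3)*(r + 4)*(r^3 - 4*r^2 - 4*r + 16) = (r + 2)*(r + 3)*(r + 4)*(r^2 - 6*r + 8) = (r - 4)*(r + 2)*(r + 3)*(r + 4)*(r - 2)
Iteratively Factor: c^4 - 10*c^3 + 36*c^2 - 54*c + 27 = (c - 1)*(c^3 - 9*c^2 + 27*c - 27) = (c - 3)*(c - 1)*(c^2 - 6*c + 9) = (c - 3)^2*(c - 1)*(c - 3)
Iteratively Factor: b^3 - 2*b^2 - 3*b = (b + 1)*(b^2 - 3*b) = (b - 3)*(b + 1)*(b)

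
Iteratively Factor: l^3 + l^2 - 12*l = (l - 3)*(l^2 + 4*l) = (l - 3)*(l + 4)*(l)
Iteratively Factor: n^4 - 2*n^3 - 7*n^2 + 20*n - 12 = (n + 3)*(n^3 - 5*n^2 + 8*n - 4) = (n - 2)*(n + 3)*(n^2 - 3*n + 2) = (n - 2)*(n - 1)*(n + 3)*(n - 2)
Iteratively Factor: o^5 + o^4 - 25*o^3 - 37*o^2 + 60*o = (o + 4)*(o^4 - 3*o^3 - 13*o^2 + 15*o) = (o + 3)*(o + 4)*(o^3 - 6*o^2 + 5*o) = (o - 5)*(o + 3)*(o + 4)*(o^2 - o) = (o - 5)*(o - 1)*(o + 3)*(o + 4)*(o)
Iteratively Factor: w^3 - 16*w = (w + 4)*(w^2 - 4*w) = (w - 4)*(w + 4)*(w)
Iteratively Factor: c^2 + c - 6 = (c + 3)*(c - 2)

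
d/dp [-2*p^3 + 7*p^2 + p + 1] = -6*p^2 + 14*p + 1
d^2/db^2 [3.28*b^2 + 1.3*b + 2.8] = 6.56000000000000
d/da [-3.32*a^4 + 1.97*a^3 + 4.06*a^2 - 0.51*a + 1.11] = -13.28*a^3 + 5.91*a^2 + 8.12*a - 0.51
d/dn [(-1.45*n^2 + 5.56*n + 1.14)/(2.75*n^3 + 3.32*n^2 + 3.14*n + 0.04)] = (3.9875*n^4 - 30.58*n^3 - 32.4172*n^2 - 7.6856*n - 3.3572)/(7.5625*n^6 + 18.26*n^5 + 28.2924*n^4 + 21.0696*n^3 + 10.1252*n^2 + 0.2512*n + 0.0016)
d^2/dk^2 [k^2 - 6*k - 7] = 2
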